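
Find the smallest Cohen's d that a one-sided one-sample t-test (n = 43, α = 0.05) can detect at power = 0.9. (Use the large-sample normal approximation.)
d ≈ 0.45

Minimum detectable effect (one-sample t-test, normal approximation):
d = (z_α + z_β) / √n
d = (1.645 + 1.282) / √43
d = 2.926 / 6.557
d ≈ 0.45

By Cohen's convention (0.2 small / 0.5 medium / 0.8 large): small effect.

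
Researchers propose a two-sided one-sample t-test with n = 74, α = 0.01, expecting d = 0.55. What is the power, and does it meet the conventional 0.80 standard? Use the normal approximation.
Power ≈ 0.98; the study is adequately powered (power ≥ 0.80)

Power calculation (one-sample t-test, normal approximation):
z_β = d · √n - z_{α/2}
z_β = 0.55 · √74 - 2.576
z_β = 0.55 · 8.602 - 2.576
z_β = 2.155

Power = Φ(z_β) = Φ(2.155) ≈ 0.984

Effect size d = 0.55 is medium by Cohen's convention (0.2/0.5/0.8).

Threshold: power ≥ 0.80 is conventionally adequate.
Power ≈ 0.98 → the study is adequately powered (power ≥ 0.80).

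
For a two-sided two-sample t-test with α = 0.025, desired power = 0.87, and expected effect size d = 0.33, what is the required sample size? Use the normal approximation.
n = 209 per group

Sample size formula (two-sample t-test, normal approximation):
n = 2 · ((z_{α/2} + z_β) / d)²

z_{α/2} = 2.241 (for α = 0.025, two-sided)
z_β = 1.126 (for power = 0.87)
d = 0.33

n = 2 · ((2.241 + 1.126) / 0.33)²
n = 2 · (10.203)²
n ≈ 208.20
Round up to the next whole number: n = 209 per group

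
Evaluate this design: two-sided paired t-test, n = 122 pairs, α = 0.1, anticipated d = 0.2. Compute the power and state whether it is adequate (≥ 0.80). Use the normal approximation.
Power ≈ 0.71; the study is underpowered (power < 0.80)

Power calculation (paired t-test, normal approximation):
z_β = d · √n - z_{α/2}
z_β = 0.2 · √122 - 1.645
z_β = 0.2 · 11.045 - 1.645
z_β = 0.564

Power = Φ(z_β) = Φ(0.564) ≈ 0.714

Effect size d = 0.2 is small by Cohen's convention (0.2/0.5/0.8).

Threshold: power ≥ 0.80 is conventionally adequate.
Power ≈ 0.71 → the study is underpowered (power < 0.80).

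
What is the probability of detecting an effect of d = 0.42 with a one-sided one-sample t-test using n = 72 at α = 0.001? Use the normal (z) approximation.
Power ≈ 0.68

Power calculation (one-sample t-test, normal approximation):
z_β = d · √n - z_α
z_β = 0.42 · √72 - 3.090
z_β = 0.42 · 8.485 - 3.090
z_β = 0.474

Power = Φ(z_β) = Φ(0.474) ≈ 0.682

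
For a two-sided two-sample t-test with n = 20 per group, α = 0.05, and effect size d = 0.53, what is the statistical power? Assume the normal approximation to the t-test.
Power ≈ 0.39

Power calculation (two-sample t-test, normal approximation):
z_β = d · √(n/2) - z_{α/2}
z_β = 0.53 · √(20/2) - 1.960
z_β = 0.53 · 3.162 - 1.960
z_β = -0.284

Power = Φ(z_β) = Φ(-0.284) ≈ 0.388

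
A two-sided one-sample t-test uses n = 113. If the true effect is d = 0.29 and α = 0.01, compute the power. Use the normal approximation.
Power ≈ 0.69

Power calculation (one-sample t-test, normal approximation):
z_β = d · √n - z_{α/2}
z_β = 0.29 · √113 - 2.576
z_β = 0.29 · 10.630 - 2.576
z_β = 0.507

Power = Φ(z_β) = Φ(0.507) ≈ 0.694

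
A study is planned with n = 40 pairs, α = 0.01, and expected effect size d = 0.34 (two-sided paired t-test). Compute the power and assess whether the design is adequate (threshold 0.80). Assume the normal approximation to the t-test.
Power ≈ 0.34; the study is underpowered (power < 0.80)

Power calculation (paired t-test, normal approximation):
z_β = d · √n - z_{α/2}
z_β = 0.34 · √40 - 2.576
z_β = 0.34 · 6.325 - 2.576
z_β = -0.425

Power = Φ(z_β) = Φ(-0.425) ≈ 0.335

Effect size d = 0.34 is small by Cohen's convention (0.2/0.5/0.8).

Threshold: power ≥ 0.80 is conventionally adequate.
Power ≈ 0.34 → the study is underpowered (power < 0.80).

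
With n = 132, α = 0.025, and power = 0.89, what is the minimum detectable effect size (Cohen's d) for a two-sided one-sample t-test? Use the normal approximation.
d ≈ 0.30

Minimum detectable effect (one-sample t-test, normal approximation):
d = (z_{α/2} + z_β) / √n
d = (2.241 + 1.227) / √132
d = 3.468 / 11.489
d ≈ 0.30

By Cohen's convention (0.2 small / 0.5 medium / 0.8 large): small effect.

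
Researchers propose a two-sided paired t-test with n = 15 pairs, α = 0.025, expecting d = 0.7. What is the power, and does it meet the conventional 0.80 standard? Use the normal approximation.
Power ≈ 0.68; the study is underpowered (power < 0.80)

Power calculation (paired t-test, normal approximation):
z_β = d · √n - z_{α/2}
z_β = 0.7 · √15 - 2.241
z_β = 0.7 · 3.873 - 2.241
z_β = 0.470

Power = Φ(z_β) = Φ(0.470) ≈ 0.681

Effect size d = 0.7 is medium by Cohen's convention (0.2/0.5/0.8).

Threshold: power ≥ 0.80 is conventionally adequate.
Power ≈ 0.68 → the study is underpowered (power < 0.80).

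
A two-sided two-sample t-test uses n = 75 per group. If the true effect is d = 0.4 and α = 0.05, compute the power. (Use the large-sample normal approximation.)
Power ≈ 0.69

Power calculation (two-sample t-test, normal approximation):
z_β = d · √(n/2) - z_{α/2}
z_β = 0.4 · √(75/2) - 1.960
z_β = 0.4 · 6.124 - 1.960
z_β = 0.490

Power = Φ(z_β) = Φ(0.490) ≈ 0.688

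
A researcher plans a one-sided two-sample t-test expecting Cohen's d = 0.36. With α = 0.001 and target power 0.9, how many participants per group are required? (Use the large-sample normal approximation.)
n = 295 per group

Sample size formula (two-sample t-test, normal approximation):
n = 2 · ((z_α + z_β) / d)²

z_α = 3.090 (for α = 0.001, one-sided)
z_β = 1.282 (for power = 0.9)
d = 0.36

n = 2 · ((3.090 + 1.282) / 0.36)²
n = 2 · (12.144)²
n ≈ 294.95
Round up to the next whole number: n = 295 per group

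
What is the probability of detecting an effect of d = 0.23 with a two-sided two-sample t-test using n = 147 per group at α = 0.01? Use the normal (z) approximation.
Power ≈ 0.27

Power calculation (two-sample t-test, normal approximation):
z_β = d · √(n/2) - z_{α/2}
z_β = 0.23 · √(147/2) - 2.576
z_β = 0.23 · 8.573 - 2.576
z_β = -0.604

Power = Φ(z_β) = Φ(-0.604) ≈ 0.273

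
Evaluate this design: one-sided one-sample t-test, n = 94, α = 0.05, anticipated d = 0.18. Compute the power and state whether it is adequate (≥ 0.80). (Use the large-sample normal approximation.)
Power ≈ 0.54; the study is underpowered (power < 0.80)

Power calculation (one-sample t-test, normal approximation):
z_β = d · √n - z_α
z_β = 0.18 · √94 - 1.645
z_β = 0.18 · 9.695 - 1.645
z_β = 0.100

Power = Φ(z_β) = Φ(0.100) ≈ 0.540

Effect size d = 0.18 is very small by Cohen's convention (0.2/0.5/0.8).

Threshold: power ≥ 0.80 is conventionally adequate.
Power ≈ 0.54 → the study is underpowered (power < 0.80).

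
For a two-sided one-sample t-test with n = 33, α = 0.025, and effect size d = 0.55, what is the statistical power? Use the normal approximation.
Power ≈ 0.82

Power calculation (one-sample t-test, normal approximation):
z_β = d · √n - z_{α/2}
z_β = 0.55 · √33 - 2.241
z_β = 0.55 · 5.745 - 2.241
z_β = 0.918

Power = Φ(z_β) = Φ(0.918) ≈ 0.821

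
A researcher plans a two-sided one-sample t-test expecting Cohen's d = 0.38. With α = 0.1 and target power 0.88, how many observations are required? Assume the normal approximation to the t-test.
n = 56

Sample size formula (one-sample t-test, normal approximation):
n = ((z_{α/2} + z_β) / d)²

z_{α/2} = 1.645 (for α = 0.1, two-sided)
z_β = 1.175 (for power = 0.88)
d = 0.38

n = ((1.645 + 1.175) / 0.38)²
n = (7.421)²
n ≈ 55.07
Round up to the next whole number: n = 56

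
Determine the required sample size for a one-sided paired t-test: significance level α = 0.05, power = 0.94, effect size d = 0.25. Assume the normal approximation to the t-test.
n = 164 pairs

Sample size formula (paired t-test, normal approximation):
n = ((z_α + z_β) / d)²

z_α = 1.645 (for α = 0.05, one-sided)
z_β = 1.555 (for power = 0.94)
d = 0.25

n = ((1.645 + 1.555) / 0.25)²
n = (12.800)²
n ≈ 163.84
Round up to the next whole number: n = 164 pairs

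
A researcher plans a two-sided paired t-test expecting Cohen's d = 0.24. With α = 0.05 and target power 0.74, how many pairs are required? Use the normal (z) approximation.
n = 118 pairs

Sample size formula (paired t-test, normal approximation):
n = ((z_{α/2} + z_β) / d)²

z_{α/2} = 1.960 (for α = 0.05, two-sided)
z_β = 0.643 (for power = 0.74)
d = 0.24

n = ((1.960 + 0.643) / 0.24)²
n = (10.846)²
n ≈ 117.64
Round up to the next whole number: n = 118 pairs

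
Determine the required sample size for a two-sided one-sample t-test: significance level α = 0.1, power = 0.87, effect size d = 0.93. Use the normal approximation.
n = 9

Sample size formula (one-sample t-test, normal approximation):
n = ((z_{α/2} + z_β) / d)²

z_{α/2} = 1.645 (for α = 0.1, two-sided)
z_β = 1.126 (for power = 0.87)
d = 0.93

n = ((1.645 + 1.126) / 0.93)²
n = (2.980)²
n ≈ 8.88
Round up to the next whole number: n = 9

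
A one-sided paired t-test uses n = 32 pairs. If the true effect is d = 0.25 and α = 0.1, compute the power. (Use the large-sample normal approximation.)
Power ≈ 0.55

Power calculation (paired t-test, normal approximation):
z_β = d · √n - z_α
z_β = 0.25 · √32 - 1.282
z_β = 0.25 · 5.657 - 1.282
z_β = 0.133

Power = Φ(z_β) = Φ(0.133) ≈ 0.553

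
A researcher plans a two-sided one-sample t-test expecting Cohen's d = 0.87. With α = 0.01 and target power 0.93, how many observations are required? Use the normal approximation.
n = 22

Sample size formula (one-sample t-test, normal approximation):
n = ((z_{α/2} + z_β) / d)²

z_{α/2} = 2.576 (for α = 0.01, two-sided)
z_β = 1.476 (for power = 0.93)
d = 0.87

n = ((2.576 + 1.476) / 0.87)²
n = (4.657)²
n ≈ 21.69
Round up to the next whole number: n = 22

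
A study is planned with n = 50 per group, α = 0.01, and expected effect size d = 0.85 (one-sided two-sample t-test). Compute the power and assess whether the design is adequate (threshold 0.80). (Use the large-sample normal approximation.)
Power ≈ 0.97; the study is adequately powered (power ≥ 0.80)

Power calculation (two-sample t-test, normal approximation):
z_β = d · √(n/2) - z_α
z_β = 0.85 · √(50/2) - 2.326
z_β = 0.85 · 5.000 - 2.326
z_β = 1.924

Power = Φ(z_β) = Φ(1.924) ≈ 0.973

Effect size d = 0.85 is large by Cohen's convention (0.2/0.5/0.8).

Threshold: power ≥ 0.80 is conventionally adequate.
Power ≈ 0.97 → the study is adequately powered (power ≥ 0.80).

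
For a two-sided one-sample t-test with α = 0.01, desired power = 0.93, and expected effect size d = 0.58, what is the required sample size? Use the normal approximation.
n = 49

Sample size formula (one-sample t-test, normal approximation):
n = ((z_{α/2} + z_β) / d)²

z_{α/2} = 2.576 (for α = 0.01, two-sided)
z_β = 1.476 (for power = 0.93)
d = 0.58

n = ((2.576 + 1.476) / 0.58)²
n = (6.986)²
n ≈ 48.80
Round up to the next whole number: n = 49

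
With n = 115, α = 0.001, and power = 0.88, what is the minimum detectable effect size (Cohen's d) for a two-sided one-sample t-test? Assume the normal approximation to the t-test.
d ≈ 0.42

Minimum detectable effect (one-sample t-test, normal approximation):
d = (z_{α/2} + z_β) / √n
d = (3.291 + 1.175) / √115
d = 4.466 / 10.724
d ≈ 0.42

By Cohen's convention (0.2 small / 0.5 medium / 0.8 large): small effect.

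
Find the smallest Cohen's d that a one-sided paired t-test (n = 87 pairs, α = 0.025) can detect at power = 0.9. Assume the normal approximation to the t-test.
d ≈ 0.35

Minimum detectable effect (paired t-test, normal approximation):
d = (z_α + z_β) / √n
d = (1.960 + 1.282) / √87
d = 3.242 / 9.327
d ≈ 0.35

By Cohen's convention (0.2 small / 0.5 medium / 0.8 large): small effect.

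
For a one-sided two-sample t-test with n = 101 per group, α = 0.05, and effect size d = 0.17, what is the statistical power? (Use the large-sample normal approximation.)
Power ≈ 0.33

Power calculation (two-sample t-test, normal approximation):
z_β = d · √(n/2) - z_α
z_β = 0.17 · √(101/2) - 1.645
z_β = 0.17 · 7.106 - 1.645
z_β = -0.437

Power = Φ(z_β) = Φ(-0.437) ≈ 0.331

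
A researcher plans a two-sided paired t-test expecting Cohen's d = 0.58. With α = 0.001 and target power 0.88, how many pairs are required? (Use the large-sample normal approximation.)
n = 60 pairs

Sample size formula (paired t-test, normal approximation):
n = ((z_{α/2} + z_β) / d)²

z_{α/2} = 3.291 (for α = 0.001, two-sided)
z_β = 1.175 (for power = 0.88)
d = 0.58

n = ((3.291 + 1.175) / 0.58)²
n = (7.700)²
n ≈ 59.29
Round up to the next whole number: n = 60 pairs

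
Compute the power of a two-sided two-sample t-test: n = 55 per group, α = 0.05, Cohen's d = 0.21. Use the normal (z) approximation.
Power ≈ 0.20

Power calculation (two-sample t-test, normal approximation):
z_β = d · √(n/2) - z_{α/2}
z_β = 0.21 · √(55/2) - 1.960
z_β = 0.21 · 5.244 - 1.960
z_β = -0.859

Power = Φ(z_β) = Φ(-0.859) ≈ 0.195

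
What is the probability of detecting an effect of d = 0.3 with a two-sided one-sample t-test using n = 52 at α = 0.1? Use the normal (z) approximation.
Power ≈ 0.70

Power calculation (one-sample t-test, normal approximation):
z_β = d · √n - z_{α/2}
z_β = 0.3 · √52 - 1.645
z_β = 0.3 · 7.211 - 1.645
z_β = 0.518

Power = Φ(z_β) = Φ(0.518) ≈ 0.698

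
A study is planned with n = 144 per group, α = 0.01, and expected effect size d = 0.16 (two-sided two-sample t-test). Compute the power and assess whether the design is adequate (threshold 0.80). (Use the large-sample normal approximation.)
Power ≈ 0.11; the study is underpowered (power < 0.80)

Power calculation (two-sample t-test, normal approximation):
z_β = d · √(n/2) - z_{α/2}
z_β = 0.16 · √(144/2) - 2.576
z_β = 0.16 · 8.485 - 2.576
z_β = -1.218

Power = Φ(z_β) = Φ(-1.218) ≈ 0.112

Effect size d = 0.16 is very small by Cohen's convention (0.2/0.5/0.8).

Threshold: power ≥ 0.80 is conventionally adequate.
Power ≈ 0.11 → the study is underpowered (power < 0.80).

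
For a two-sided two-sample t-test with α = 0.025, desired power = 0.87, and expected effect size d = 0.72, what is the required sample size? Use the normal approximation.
n = 44 per group

Sample size formula (two-sample t-test, normal approximation):
n = 2 · ((z_{α/2} + z_β) / d)²

z_{α/2} = 2.241 (for α = 0.025, two-sided)
z_β = 1.126 (for power = 0.87)
d = 0.72

n = 2 · ((2.241 + 1.126) / 0.72)²
n = 2 · (4.676)²
n ≈ 43.73
Round up to the next whole number: n = 44 per group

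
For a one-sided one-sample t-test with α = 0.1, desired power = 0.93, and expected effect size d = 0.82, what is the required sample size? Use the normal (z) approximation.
n = 12

Sample size formula (one-sample t-test, normal approximation):
n = ((z_α + z_β) / d)²

z_α = 1.282 (for α = 0.1, one-sided)
z_β = 1.476 (for power = 0.93)
d = 0.82

n = ((1.282 + 1.476) / 0.82)²
n = (3.363)²
n ≈ 11.31
Round up to the next whole number: n = 12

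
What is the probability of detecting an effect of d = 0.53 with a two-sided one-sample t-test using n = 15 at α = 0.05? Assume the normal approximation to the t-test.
Power ≈ 0.54

Power calculation (one-sample t-test, normal approximation):
z_β = d · √n - z_{α/2}
z_β = 0.53 · √15 - 1.960
z_β = 0.53 · 3.873 - 1.960
z_β = 0.093

Power = Φ(z_β) = Φ(0.093) ≈ 0.537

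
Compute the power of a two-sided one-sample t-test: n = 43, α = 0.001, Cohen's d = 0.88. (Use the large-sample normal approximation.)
Power ≈ 0.99

Power calculation (one-sample t-test, normal approximation):
z_β = d · √n - z_{α/2}
z_β = 0.88 · √43 - 3.291
z_β = 0.88 · 6.557 - 3.291
z_β = 2.480

Power = Φ(z_β) = Φ(2.480) ≈ 0.993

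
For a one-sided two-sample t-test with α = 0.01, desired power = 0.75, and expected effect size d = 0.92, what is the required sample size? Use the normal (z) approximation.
n = 22 per group

Sample size formula (two-sample t-test, normal approximation):
n = 2 · ((z_α + z_β) / d)²

z_α = 2.326 (for α = 0.01, one-sided)
z_β = 0.674 (for power = 0.75)
d = 0.92

n = 2 · ((2.326 + 0.674) / 0.92)²
n = 2 · (3.261)²
n ≈ 21.27
Round up to the next whole number: n = 22 per group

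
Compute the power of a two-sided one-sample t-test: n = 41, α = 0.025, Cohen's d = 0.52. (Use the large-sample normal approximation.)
Power ≈ 0.86

Power calculation (one-sample t-test, normal approximation):
z_β = d · √n - z_{α/2}
z_β = 0.52 · √41 - 2.241
z_β = 0.52 · 6.403 - 2.241
z_β = 1.088

Power = Φ(z_β) = Φ(1.088) ≈ 0.862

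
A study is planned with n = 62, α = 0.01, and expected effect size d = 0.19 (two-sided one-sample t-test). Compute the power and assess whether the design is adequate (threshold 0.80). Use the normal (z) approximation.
Power ≈ 0.14; the study is underpowered (power < 0.80)

Power calculation (one-sample t-test, normal approximation):
z_β = d · √n - z_{α/2}
z_β = 0.19 · √62 - 2.576
z_β = 0.19 · 7.874 - 2.576
z_β = -1.080

Power = Φ(z_β) = Φ(-1.080) ≈ 0.140

Effect size d = 0.19 is very small by Cohen's convention (0.2/0.5/0.8).

Threshold: power ≥ 0.80 is conventionally adequate.
Power ≈ 0.14 → the study is underpowered (power < 0.80).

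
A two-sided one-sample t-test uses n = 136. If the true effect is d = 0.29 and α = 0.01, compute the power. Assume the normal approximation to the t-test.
Power ≈ 0.79

Power calculation (one-sample t-test, normal approximation):
z_β = d · √n - z_{α/2}
z_β = 0.29 · √136 - 2.576
z_β = 0.29 · 11.662 - 2.576
z_β = 0.806

Power = Φ(z_β) = Φ(0.806) ≈ 0.790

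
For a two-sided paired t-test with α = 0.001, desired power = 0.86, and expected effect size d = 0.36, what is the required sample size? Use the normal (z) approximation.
n = 148 pairs

Sample size formula (paired t-test, normal approximation):
n = ((z_{α/2} + z_β) / d)²

z_{α/2} = 3.291 (for α = 0.001, two-sided)
z_β = 1.080 (for power = 0.86)
d = 0.36

n = ((3.291 + 1.080) / 0.36)²
n = (12.142)²
n ≈ 147.43
Round up to the next whole number: n = 148 pairs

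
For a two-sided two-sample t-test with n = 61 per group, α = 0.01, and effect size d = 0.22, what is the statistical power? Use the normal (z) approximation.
Power ≈ 0.09

Power calculation (two-sample t-test, normal approximation):
z_β = d · √(n/2) - z_{α/2}
z_β = 0.22 · √(61/2) - 2.576
z_β = 0.22 · 5.523 - 2.576
z_β = -1.361

Power = Φ(z_β) = Φ(-1.361) ≈ 0.087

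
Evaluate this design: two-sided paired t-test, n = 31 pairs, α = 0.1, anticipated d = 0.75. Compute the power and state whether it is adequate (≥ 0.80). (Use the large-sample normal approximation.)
Power ≈ 0.99; the study is adequately powered (power ≥ 0.80)

Power calculation (paired t-test, normal approximation):
z_β = d · √n - z_{α/2}
z_β = 0.75 · √31 - 1.645
z_β = 0.75 · 5.568 - 1.645
z_β = 2.531

Power = Φ(z_β) = Φ(2.531) ≈ 0.994

Effect size d = 0.75 is medium by Cohen's convention (0.2/0.5/0.8).

Threshold: power ≥ 0.80 is conventionally adequate.
Power ≈ 0.99 → the study is adequately powered (power ≥ 0.80).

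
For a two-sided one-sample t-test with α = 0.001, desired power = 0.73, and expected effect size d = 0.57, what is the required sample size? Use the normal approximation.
n = 47

Sample size formula (one-sample t-test, normal approximation):
n = ((z_{α/2} + z_β) / d)²

z_{α/2} = 3.291 (for α = 0.001, two-sided)
z_β = 0.613 (for power = 0.73)
d = 0.57

n = ((3.291 + 0.613) / 0.57)²
n = (6.849)²
n ≈ 46.91
Round up to the next whole number: n = 47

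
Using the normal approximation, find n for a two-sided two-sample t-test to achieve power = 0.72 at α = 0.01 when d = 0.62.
n = 52 per group

Sample size formula (two-sample t-test, normal approximation):
n = 2 · ((z_{α/2} + z_β) / d)²

z_{α/2} = 2.576 (for α = 0.01, two-sided)
z_β = 0.583 (for power = 0.72)
d = 0.62

n = 2 · ((2.576 + 0.583) / 0.62)²
n = 2 · (5.095)²
n ≈ 51.92
Round up to the next whole number: n = 52 per group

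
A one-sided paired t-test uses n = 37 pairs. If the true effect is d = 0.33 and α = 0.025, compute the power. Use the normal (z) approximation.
Power ≈ 0.52

Power calculation (paired t-test, normal approximation):
z_β = d · √n - z_α
z_β = 0.33 · √37 - 1.960
z_β = 0.33 · 6.083 - 1.960
z_β = 0.047

Power = Φ(z_β) = Φ(0.047) ≈ 0.519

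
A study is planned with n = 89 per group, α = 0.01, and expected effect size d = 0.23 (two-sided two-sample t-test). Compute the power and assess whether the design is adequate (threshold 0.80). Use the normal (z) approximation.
Power ≈ 0.15; the study is underpowered (power < 0.80)

Power calculation (two-sample t-test, normal approximation):
z_β = d · √(n/2) - z_{α/2}
z_β = 0.23 · √(89/2) - 2.576
z_β = 0.23 · 6.671 - 2.576
z_β = -1.042

Power = Φ(z_β) = Φ(-1.042) ≈ 0.149

Effect size d = 0.23 is small by Cohen's convention (0.2/0.5/0.8).

Threshold: power ≥ 0.80 is conventionally adequate.
Power ≈ 0.15 → the study is underpowered (power < 0.80).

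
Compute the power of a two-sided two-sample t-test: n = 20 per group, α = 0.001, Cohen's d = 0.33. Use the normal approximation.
Power ≈ 0.01

Power calculation (two-sample t-test, normal approximation):
z_β = d · √(n/2) - z_{α/2}
z_β = 0.33 · √(20/2) - 3.291
z_β = 0.33 · 3.162 - 3.291
z_β = -2.247

Power = Φ(z_β) = Φ(-2.247) ≈ 0.012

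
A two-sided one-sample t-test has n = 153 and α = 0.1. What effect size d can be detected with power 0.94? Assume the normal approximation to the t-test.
d ≈ 0.26

Minimum detectable effect (one-sample t-test, normal approximation):
d = (z_{α/2} + z_β) / √n
d = (1.645 + 1.555) / √153
d = 3.200 / 12.369
d ≈ 0.26

By Cohen's convention (0.2 small / 0.5 medium / 0.8 large): small effect.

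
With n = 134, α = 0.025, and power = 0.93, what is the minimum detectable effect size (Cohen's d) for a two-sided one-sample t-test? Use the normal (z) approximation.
d ≈ 0.32

Minimum detectable effect (one-sample t-test, normal approximation):
d = (z_{α/2} + z_β) / √n
d = (2.241 + 1.476) / √134
d = 3.717 / 11.576
d ≈ 0.32

By Cohen's convention (0.2 small / 0.5 medium / 0.8 large): small effect.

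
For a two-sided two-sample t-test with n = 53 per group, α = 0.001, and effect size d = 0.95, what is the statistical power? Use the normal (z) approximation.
Power ≈ 0.95

Power calculation (two-sample t-test, normal approximation):
z_β = d · √(n/2) - z_{α/2}
z_β = 0.95 · √(53/2) - 3.291
z_β = 0.95 · 5.148 - 3.291
z_β = 1.600

Power = Φ(z_β) = Φ(1.600) ≈ 0.945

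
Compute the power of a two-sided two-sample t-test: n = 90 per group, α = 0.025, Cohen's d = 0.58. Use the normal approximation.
Power ≈ 0.95

Power calculation (two-sample t-test, normal approximation):
z_β = d · √(n/2) - z_{α/2}
z_β = 0.58 · √(90/2) - 2.241
z_β = 0.58 · 6.708 - 2.241
z_β = 1.649

Power = Φ(z_β) = Φ(1.649) ≈ 0.950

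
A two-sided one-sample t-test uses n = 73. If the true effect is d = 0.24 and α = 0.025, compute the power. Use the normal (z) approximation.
Power ≈ 0.42

Power calculation (one-sample t-test, normal approximation):
z_β = d · √n - z_{α/2}
z_β = 0.24 · √73 - 2.241
z_β = 0.24 · 8.544 - 2.241
z_β = -0.191

Power = Φ(z_β) = Φ(-0.191) ≈ 0.424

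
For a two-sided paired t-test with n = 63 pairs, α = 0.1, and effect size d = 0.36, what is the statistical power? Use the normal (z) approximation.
Power ≈ 0.89

Power calculation (paired t-test, normal approximation):
z_β = d · √n - z_{α/2}
z_β = 0.36 · √63 - 1.645
z_β = 0.36 · 7.937 - 1.645
z_β = 1.213

Power = Φ(z_β) = Φ(1.213) ≈ 0.887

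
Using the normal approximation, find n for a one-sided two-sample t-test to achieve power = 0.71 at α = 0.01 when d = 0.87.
n = 22 per group

Sample size formula (two-sample t-test, normal approximation):
n = 2 · ((z_α + z_β) / d)²

z_α = 2.326 (for α = 0.01, one-sided)
z_β = 0.553 (for power = 0.71)
d = 0.87

n = 2 · ((2.326 + 0.553) / 0.87)²
n = 2 · (3.309)²
n ≈ 21.90
Round up to the next whole number: n = 22 per group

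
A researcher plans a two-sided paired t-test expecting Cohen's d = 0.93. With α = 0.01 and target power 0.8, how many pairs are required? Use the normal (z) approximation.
n = 14 pairs

Sample size formula (paired t-test, normal approximation):
n = ((z_{α/2} + z_β) / d)²

z_{α/2} = 2.576 (for α = 0.01, two-sided)
z_β = 0.842 (for power = 0.8)
d = 0.93

n = ((2.576 + 0.842) / 0.93)²
n = (3.675)²
n ≈ 13.51
Round up to the next whole number: n = 14 pairs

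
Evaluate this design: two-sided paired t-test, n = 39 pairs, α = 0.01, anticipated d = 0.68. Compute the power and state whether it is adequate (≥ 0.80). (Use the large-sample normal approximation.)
Power ≈ 0.95; the study is adequately powered (power ≥ 0.80)

Power calculation (paired t-test, normal approximation):
z_β = d · √n - z_{α/2}
z_β = 0.68 · √39 - 2.576
z_β = 0.68 · 6.245 - 2.576
z_β = 1.671

Power = Φ(z_β) = Φ(1.671) ≈ 0.953

Effect size d = 0.68 is medium by Cohen's convention (0.2/0.5/0.8).

Threshold: power ≥ 0.80 is conventionally adequate.
Power ≈ 0.95 → the study is adequately powered (power ≥ 0.80).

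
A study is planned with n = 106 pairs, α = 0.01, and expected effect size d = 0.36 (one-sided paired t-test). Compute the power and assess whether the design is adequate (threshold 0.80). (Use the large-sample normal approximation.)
Power ≈ 0.92; the study is adequately powered (power ≥ 0.80)

Power calculation (paired t-test, normal approximation):
z_β = d · √n - z_α
z_β = 0.36 · √106 - 2.326
z_β = 0.36 · 10.296 - 2.326
z_β = 1.380

Power = Φ(z_β) = Φ(1.380) ≈ 0.916

Effect size d = 0.36 is small by Cohen's convention (0.2/0.5/0.8).

Threshold: power ≥ 0.80 is conventionally adequate.
Power ≈ 0.92 → the study is adequately powered (power ≥ 0.80).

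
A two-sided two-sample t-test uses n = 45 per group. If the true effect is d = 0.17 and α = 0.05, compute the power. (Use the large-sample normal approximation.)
Power ≈ 0.12

Power calculation (two-sample t-test, normal approximation):
z_β = d · √(n/2) - z_{α/2}
z_β = 0.17 · √(45/2) - 1.960
z_β = 0.17 · 4.743 - 1.960
z_β = -1.154

Power = Φ(z_β) = Φ(-1.154) ≈ 0.124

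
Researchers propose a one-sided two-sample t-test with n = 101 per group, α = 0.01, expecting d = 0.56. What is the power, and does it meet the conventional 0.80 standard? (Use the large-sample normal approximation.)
Power ≈ 0.95; the study is adequately powered (power ≥ 0.80)

Power calculation (two-sample t-test, normal approximation):
z_β = d · √(n/2) - z_α
z_β = 0.56 · √(101/2) - 2.326
z_β = 0.56 · 7.106 - 2.326
z_β = 1.653

Power = Φ(z_β) = Φ(1.653) ≈ 0.951

Effect size d = 0.56 is medium by Cohen's convention (0.2/0.5/0.8).

Threshold: power ≥ 0.80 is conventionally adequate.
Power ≈ 0.95 → the study is adequately powered (power ≥ 0.80).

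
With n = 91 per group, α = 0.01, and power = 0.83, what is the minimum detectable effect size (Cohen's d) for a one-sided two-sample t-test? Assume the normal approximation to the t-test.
d ≈ 0.49

Minimum detectable effect (two-sample t-test, normal approximation):
d = (z_α + z_β) / √(n/2)
d = (2.326 + 0.954) / √(91/2)
d = 3.281 / 6.745
d ≈ 0.49

By Cohen's convention (0.2 small / 0.5 medium / 0.8 large): small effect.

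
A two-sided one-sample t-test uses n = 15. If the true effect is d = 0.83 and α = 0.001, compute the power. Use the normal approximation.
Power ≈ 0.47

Power calculation (one-sample t-test, normal approximation):
z_β = d · √n - z_{α/2}
z_β = 0.83 · √15 - 3.291
z_β = 0.83 · 3.873 - 3.291
z_β = -0.076

Power = Φ(z_β) = Φ(-0.076) ≈ 0.470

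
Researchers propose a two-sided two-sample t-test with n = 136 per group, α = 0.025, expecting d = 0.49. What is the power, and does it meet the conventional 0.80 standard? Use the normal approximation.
Power ≈ 0.96; the study is adequately powered (power ≥ 0.80)

Power calculation (two-sample t-test, normal approximation):
z_β = d · √(n/2) - z_{α/2}
z_β = 0.49 · √(136/2) - 2.241
z_β = 0.49 · 8.246 - 2.241
z_β = 1.799

Power = Φ(z_β) = Φ(1.799) ≈ 0.964

Effect size d = 0.49 is small by Cohen's convention (0.2/0.5/0.8).

Threshold: power ≥ 0.80 is conventionally adequate.
Power ≈ 0.96 → the study is adequately powered (power ≥ 0.80).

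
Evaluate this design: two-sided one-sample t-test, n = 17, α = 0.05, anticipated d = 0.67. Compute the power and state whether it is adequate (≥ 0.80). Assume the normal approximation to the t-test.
Power ≈ 0.79; the study is underpowered (power < 0.80)

Power calculation (one-sample t-test, normal approximation):
z_β = d · √n - z_{α/2}
z_β = 0.67 · √17 - 1.960
z_β = 0.67 · 4.123 - 1.960
z_β = 0.803

Power = Φ(z_β) = Φ(0.803) ≈ 0.789

Effect size d = 0.67 is medium by Cohen's convention (0.2/0.5/0.8).

Threshold: power ≥ 0.80 is conventionally adequate.
Power ≈ 0.79 → the study is underpowered (power < 0.80).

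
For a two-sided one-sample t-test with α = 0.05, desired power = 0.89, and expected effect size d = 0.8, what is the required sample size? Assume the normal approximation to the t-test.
n = 16

Sample size formula (one-sample t-test, normal approximation):
n = ((z_{α/2} + z_β) / d)²

z_{α/2} = 1.960 (for α = 0.05, two-sided)
z_β = 1.227 (for power = 0.89)
d = 0.8

n = ((1.960 + 1.227) / 0.8)²
n = (3.984)²
n ≈ 15.87
Round up to the next whole number: n = 16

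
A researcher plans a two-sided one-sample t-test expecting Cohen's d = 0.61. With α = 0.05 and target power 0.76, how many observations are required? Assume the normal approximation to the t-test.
n = 20

Sample size formula (one-sample t-test, normal approximation):
n = ((z_{α/2} + z_β) / d)²

z_{α/2} = 1.960 (for α = 0.05, two-sided)
z_β = 0.706 (for power = 0.76)
d = 0.61

n = ((1.960 + 0.706) / 0.61)²
n = (4.370)²
n ≈ 19.10
Round up to the next whole number: n = 20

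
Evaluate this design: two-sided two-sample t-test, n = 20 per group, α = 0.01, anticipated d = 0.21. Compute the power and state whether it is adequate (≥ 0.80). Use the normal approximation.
Power ≈ 0.03; the study is underpowered (power < 0.80)

Power calculation (two-sample t-test, normal approximation):
z_β = d · √(n/2) - z_{α/2}
z_β = 0.21 · √(20/2) - 2.576
z_β = 0.21 · 3.162 - 2.576
z_β = -1.912

Power = Φ(z_β) = Φ(-1.912) ≈ 0.028

Effect size d = 0.21 is small by Cohen's convention (0.2/0.5/0.8).

Threshold: power ≥ 0.80 is conventionally adequate.
Power ≈ 0.03 → the study is underpowered (power < 0.80).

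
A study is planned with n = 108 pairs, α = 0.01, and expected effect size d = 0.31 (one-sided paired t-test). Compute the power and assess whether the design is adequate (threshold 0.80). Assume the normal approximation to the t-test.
Power ≈ 0.81; the study is adequately powered (power ≥ 0.80)

Power calculation (paired t-test, normal approximation):
z_β = d · √n - z_α
z_β = 0.31 · √108 - 2.326
z_β = 0.31 · 10.392 - 2.326
z_β = 0.895

Power = Φ(z_β) = Φ(0.895) ≈ 0.815

Effect size d = 0.31 is small by Cohen's convention (0.2/0.5/0.8).

Threshold: power ≥ 0.80 is conventionally adequate.
Power ≈ 0.81 → the study is adequately powered (power ≥ 0.80).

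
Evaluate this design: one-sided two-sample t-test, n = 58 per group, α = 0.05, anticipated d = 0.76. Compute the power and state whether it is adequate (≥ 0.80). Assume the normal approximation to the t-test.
Power ≈ 0.99; the study is adequately powered (power ≥ 0.80)

Power calculation (two-sample t-test, normal approximation):
z_β = d · √(n/2) - z_α
z_β = 0.76 · √(58/2) - 1.645
z_β = 0.76 · 5.385 - 1.645
z_β = 2.448

Power = Φ(z_β) = Φ(2.448) ≈ 0.993

Effect size d = 0.76 is medium by Cohen's convention (0.2/0.5/0.8).

Threshold: power ≥ 0.80 is conventionally adequate.
Power ≈ 0.99 → the study is adequately powered (power ≥ 0.80).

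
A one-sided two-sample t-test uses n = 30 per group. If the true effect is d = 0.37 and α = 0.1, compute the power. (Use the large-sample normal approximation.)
Power ≈ 0.56

Power calculation (two-sample t-test, normal approximation):
z_β = d · √(n/2) - z_α
z_β = 0.37 · √(30/2) - 1.282
z_β = 0.37 · 3.873 - 1.282
z_β = 0.151

Power = Φ(z_β) = Φ(0.151) ≈ 0.560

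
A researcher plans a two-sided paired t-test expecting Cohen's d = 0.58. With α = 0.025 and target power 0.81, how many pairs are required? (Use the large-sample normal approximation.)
n = 29 pairs

Sample size formula (paired t-test, normal approximation):
n = ((z_{α/2} + z_β) / d)²

z_{α/2} = 2.241 (for α = 0.025, two-sided)
z_β = 0.878 (for power = 0.81)
d = 0.58

n = ((2.241 + 0.878) / 0.58)²
n = (5.378)²
n ≈ 28.92
Round up to the next whole number: n = 29 pairs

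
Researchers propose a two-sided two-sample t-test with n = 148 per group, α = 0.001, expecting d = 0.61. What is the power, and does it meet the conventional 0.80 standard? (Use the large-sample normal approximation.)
Power ≈ 0.97; the study is adequately powered (power ≥ 0.80)

Power calculation (two-sample t-test, normal approximation):
z_β = d · √(n/2) - z_{α/2}
z_β = 0.61 · √(148/2) - 3.291
z_β = 0.61 · 8.602 - 3.291
z_β = 1.957

Power = Φ(z_β) = Φ(1.957) ≈ 0.975

Effect size d = 0.61 is medium by Cohen's convention (0.2/0.5/0.8).

Threshold: power ≥ 0.80 is conventionally adequate.
Power ≈ 0.97 → the study is adequately powered (power ≥ 0.80).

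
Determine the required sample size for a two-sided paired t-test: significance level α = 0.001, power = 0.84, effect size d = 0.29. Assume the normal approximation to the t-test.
n = 219 pairs

Sample size formula (paired t-test, normal approximation):
n = ((z_{α/2} + z_β) / d)²

z_{α/2} = 3.291 (for α = 0.001, two-sided)
z_β = 0.994 (for power = 0.84)
d = 0.29

n = ((3.291 + 0.994) / 0.29)²
n = (14.776)²
n ≈ 218.33
Round up to the next whole number: n = 219 pairs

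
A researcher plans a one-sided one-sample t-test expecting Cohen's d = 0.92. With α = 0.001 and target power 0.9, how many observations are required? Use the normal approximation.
n = 23

Sample size formula (one-sample t-test, normal approximation):
n = ((z_α + z_β) / d)²

z_α = 3.090 (for α = 0.001, one-sided)
z_β = 1.282 (for power = 0.9)
d = 0.92

n = ((3.090 + 1.282) / 0.92)²
n = (4.752)²
n ≈ 22.58
Round up to the next whole number: n = 23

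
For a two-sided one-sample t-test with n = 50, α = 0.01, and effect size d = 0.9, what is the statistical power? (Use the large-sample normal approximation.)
Power ≈ 1.00

Power calculation (one-sample t-test, normal approximation):
z_β = d · √n - z_{α/2}
z_β = 0.9 · √50 - 2.576
z_β = 0.9 · 7.071 - 2.576
z_β = 3.788

Power = Φ(z_β) = Φ(3.788) ≈ 1.000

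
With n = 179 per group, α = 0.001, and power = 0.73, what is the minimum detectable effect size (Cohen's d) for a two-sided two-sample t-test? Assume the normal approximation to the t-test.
d ≈ 0.41

Minimum detectable effect (two-sample t-test, normal approximation):
d = (z_{α/2} + z_β) / √(n/2)
d = (3.291 + 0.613) / √(179/2)
d = 3.903 / 9.460
d ≈ 0.41

By Cohen's convention (0.2 small / 0.5 medium / 0.8 large): small effect.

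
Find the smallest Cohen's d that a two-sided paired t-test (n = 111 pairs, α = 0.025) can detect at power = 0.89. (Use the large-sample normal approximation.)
d ≈ 0.33

Minimum detectable effect (paired t-test, normal approximation):
d = (z_{α/2} + z_β) / √n
d = (2.241 + 1.227) / √111
d = 3.468 / 10.536
d ≈ 0.33

By Cohen's convention (0.2 small / 0.5 medium / 0.8 large): small effect.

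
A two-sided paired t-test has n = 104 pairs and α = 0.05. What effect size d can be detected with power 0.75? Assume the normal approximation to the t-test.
d ≈ 0.26

Minimum detectable effect (paired t-test, normal approximation):
d = (z_{α/2} + z_β) / √n
d = (1.960 + 0.674) / √104
d = 2.634 / 10.198
d ≈ 0.26

By Cohen's convention (0.2 small / 0.5 medium / 0.8 large): small effect.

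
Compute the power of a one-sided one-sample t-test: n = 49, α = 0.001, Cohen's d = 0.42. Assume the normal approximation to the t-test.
Power ≈ 0.44

Power calculation (one-sample t-test, normal approximation):
z_β = d · √n - z_α
z_β = 0.42 · √49 - 3.090
z_β = 0.42 · 7.000 - 3.090
z_β = -0.150

Power = Φ(z_β) = Φ(-0.150) ≈ 0.440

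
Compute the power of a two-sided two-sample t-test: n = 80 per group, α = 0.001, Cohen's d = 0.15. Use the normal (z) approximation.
Power ≈ 0.01

Power calculation (two-sample t-test, normal approximation):
z_β = d · √(n/2) - z_{α/2}
z_β = 0.15 · √(80/2) - 3.291
z_β = 0.15 · 6.325 - 3.291
z_β = -2.342

Power = Φ(z_β) = Φ(-2.342) ≈ 0.010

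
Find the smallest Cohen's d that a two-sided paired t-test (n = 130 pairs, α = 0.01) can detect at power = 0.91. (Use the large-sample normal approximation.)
d ≈ 0.34

Minimum detectable effect (paired t-test, normal approximation):
d = (z_{α/2} + z_β) / √n
d = (2.576 + 1.341) / √130
d = 3.917 / 11.402
d ≈ 0.34

By Cohen's convention (0.2 small / 0.5 medium / 0.8 large): small effect.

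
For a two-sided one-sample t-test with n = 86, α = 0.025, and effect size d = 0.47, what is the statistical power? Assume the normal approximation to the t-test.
Power ≈ 0.98

Power calculation (one-sample t-test, normal approximation):
z_β = d · √n - z_{α/2}
z_β = 0.47 · √86 - 2.241
z_β = 0.47 · 9.274 - 2.241
z_β = 2.117

Power = Φ(z_β) = Φ(2.117) ≈ 0.983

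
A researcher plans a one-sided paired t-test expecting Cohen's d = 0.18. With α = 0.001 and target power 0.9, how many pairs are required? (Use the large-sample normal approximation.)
n = 590 pairs

Sample size formula (paired t-test, normal approximation):
n = ((z_α + z_β) / d)²

z_α = 3.090 (for α = 0.001, one-sided)
z_β = 1.282 (for power = 0.9)
d = 0.18

n = ((3.090 + 1.282) / 0.18)²
n = (24.289)²
n ≈ 589.96
Round up to the next whole number: n = 590 pairs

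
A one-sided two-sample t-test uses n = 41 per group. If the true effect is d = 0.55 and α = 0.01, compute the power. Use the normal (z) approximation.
Power ≈ 0.57

Power calculation (two-sample t-test, normal approximation):
z_β = d · √(n/2) - z_α
z_β = 0.55 · √(41/2) - 2.326
z_β = 0.55 · 4.528 - 2.326
z_β = 0.164

Power = Φ(z_β) = Φ(0.164) ≈ 0.565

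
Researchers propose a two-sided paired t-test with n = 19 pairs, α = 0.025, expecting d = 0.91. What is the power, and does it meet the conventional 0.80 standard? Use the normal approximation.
Power ≈ 0.96; the study is adequately powered (power ≥ 0.80)

Power calculation (paired t-test, normal approximation):
z_β = d · √n - z_{α/2}
z_β = 0.91 · √19 - 2.241
z_β = 0.91 · 4.359 - 2.241
z_β = 1.725

Power = Φ(z_β) = Φ(1.725) ≈ 0.958

Effect size d = 0.91 is large by Cohen's convention (0.2/0.5/0.8).

Threshold: power ≥ 0.80 is conventionally adequate.
Power ≈ 0.96 → the study is adequately powered (power ≥ 0.80).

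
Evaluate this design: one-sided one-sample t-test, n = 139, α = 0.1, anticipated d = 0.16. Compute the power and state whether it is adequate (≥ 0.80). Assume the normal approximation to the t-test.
Power ≈ 0.73; the study is underpowered (power < 0.80)

Power calculation (one-sample t-test, normal approximation):
z_β = d · √n - z_α
z_β = 0.16 · √139 - 1.282
z_β = 0.16 · 11.790 - 1.282
z_β = 0.605

Power = Φ(z_β) = Φ(0.605) ≈ 0.727

Effect size d = 0.16 is very small by Cohen's convention (0.2/0.5/0.8).

Threshold: power ≥ 0.80 is conventionally adequate.
Power ≈ 0.73 → the study is underpowered (power < 0.80).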